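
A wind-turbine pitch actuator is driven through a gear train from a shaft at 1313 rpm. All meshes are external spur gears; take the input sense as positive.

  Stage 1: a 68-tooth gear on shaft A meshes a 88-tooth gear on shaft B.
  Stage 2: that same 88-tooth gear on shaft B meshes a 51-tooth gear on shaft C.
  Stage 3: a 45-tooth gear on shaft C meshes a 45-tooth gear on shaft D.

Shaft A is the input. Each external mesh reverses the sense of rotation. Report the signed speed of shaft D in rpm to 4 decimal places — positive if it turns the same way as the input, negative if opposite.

-1750.6667 rpm (opposite to input, |ω| = 1750.6667 rpm)

Stage 1 [68T→88T]: ω = 1313.0000×68/88 = 1014.5909 rpm, dir flips to −; running = −1014.5909
Stage 2 [88T→51T]: ω = 1014.5909×88/51 = 1750.6667 rpm, dir flips to +; running = +1750.6667
Stage 3 [45T→45T]: ω = 1750.6667×45/45 = 1750.6667 rpm, dir flips to −; running = −1750.6667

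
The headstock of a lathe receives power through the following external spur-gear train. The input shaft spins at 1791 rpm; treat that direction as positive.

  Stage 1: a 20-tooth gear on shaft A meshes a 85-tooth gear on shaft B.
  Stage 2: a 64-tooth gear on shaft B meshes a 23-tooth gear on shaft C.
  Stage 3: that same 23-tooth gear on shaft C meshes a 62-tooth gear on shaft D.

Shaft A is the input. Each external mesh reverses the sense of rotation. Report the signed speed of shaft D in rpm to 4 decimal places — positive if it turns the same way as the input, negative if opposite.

Stage 1 [20T→85T]: ω = 1791.0000×20/85 = 421.4118 rpm, dir flips to −; running = −421.4118
Stage 2 [64T→23T]: ω = 421.4118×64/23 = 1172.6240 rpm, dir flips to +; running = +1172.6240
Stage 3 [23T→62T]: ω = 1172.6240×23/62 = 435.0057 rpm, dir flips to −; running = −435.0057

-435.0057 rpm (opposite to input, |ω| = 435.0057 rpm)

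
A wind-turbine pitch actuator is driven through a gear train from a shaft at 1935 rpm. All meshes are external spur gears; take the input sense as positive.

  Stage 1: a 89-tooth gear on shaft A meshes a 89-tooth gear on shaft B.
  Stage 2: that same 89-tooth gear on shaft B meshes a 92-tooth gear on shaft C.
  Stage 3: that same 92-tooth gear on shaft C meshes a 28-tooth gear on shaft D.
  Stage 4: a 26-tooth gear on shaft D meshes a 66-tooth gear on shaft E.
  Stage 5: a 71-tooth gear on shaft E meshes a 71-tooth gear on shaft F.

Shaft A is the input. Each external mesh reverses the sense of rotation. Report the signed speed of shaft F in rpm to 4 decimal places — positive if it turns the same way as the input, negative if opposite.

Stage 1 [89T→89T]: ω = 1935.0000×89/89 = 1935.0000 rpm, dir flips to −; running = −1935.0000
Stage 2 [89T→92T]: ω = 1935.0000×89/92 = 1871.9022 rpm, dir flips to +; running = +1871.9022
Stage 3 [92T→28T]: ω = 1871.9022×92/28 = 6150.5357 rpm, dir flips to −; running = −6150.5357
Stage 4 [26T→66T]: ω = 6150.5357×26/66 = 2422.9383 rpm, dir flips to +; running = +2422.9383
Stage 5 [71T→71T]: ω = 2422.9383×71/71 = 2422.9383 rpm, dir flips to −; running = −2422.9383

-2422.9383 rpm (opposite to input, |ω| = 2422.9383 rpm)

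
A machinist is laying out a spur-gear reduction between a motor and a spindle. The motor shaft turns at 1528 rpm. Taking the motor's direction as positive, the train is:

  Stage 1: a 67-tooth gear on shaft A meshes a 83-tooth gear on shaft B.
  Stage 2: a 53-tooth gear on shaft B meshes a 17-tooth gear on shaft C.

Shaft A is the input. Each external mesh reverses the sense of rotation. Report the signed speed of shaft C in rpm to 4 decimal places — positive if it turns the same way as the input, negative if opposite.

+3845.4486 rpm (same as input, |ω| = 3845.4486 rpm)

Stage 1 [67T→83T]: ω = 1528.0000×67/83 = 1233.4458 rpm, dir flips to −; running = −1233.4458
Stage 2 [53T→17T]: ω = 1233.4458×53/17 = 3845.4486 rpm, dir flips to +; running = +3845.4486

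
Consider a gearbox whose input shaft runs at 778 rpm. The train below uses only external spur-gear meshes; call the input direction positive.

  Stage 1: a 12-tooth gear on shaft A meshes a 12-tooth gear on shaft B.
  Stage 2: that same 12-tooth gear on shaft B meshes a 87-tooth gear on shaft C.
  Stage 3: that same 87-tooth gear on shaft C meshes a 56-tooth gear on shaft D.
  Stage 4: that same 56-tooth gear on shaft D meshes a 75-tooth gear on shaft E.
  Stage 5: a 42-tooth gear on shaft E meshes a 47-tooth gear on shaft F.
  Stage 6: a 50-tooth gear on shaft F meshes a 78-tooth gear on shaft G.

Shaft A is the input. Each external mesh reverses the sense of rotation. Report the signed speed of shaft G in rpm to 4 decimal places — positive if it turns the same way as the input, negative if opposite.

Stage 1 [12T→12T]: ω = 778.0000×12/12 = 778.0000 rpm, dir flips to −; running = −778.0000
Stage 2 [12T→87T]: ω = 778.0000×12/87 = 107.3103 rpm, dir flips to +; running = +107.3103
Stage 3 [87T→56T]: ω = 107.3103×87/56 = 166.7143 rpm, dir flips to −; running = −166.7143
Stage 4 [56T→75T]: ω = 166.7143×56/75 = 124.4800 rpm, dir flips to +; running = +124.4800
Stage 5 [42T→47T]: ω = 124.4800×42/47 = 111.2374 rpm, dir flips to −; running = −111.2374
Stage 6 [50T→78T]: ω = 111.2374×50/78 = 71.3061 rpm, dir flips to +; running = +71.3061

+71.3061 rpm (same as input, |ω| = 71.3061 rpm)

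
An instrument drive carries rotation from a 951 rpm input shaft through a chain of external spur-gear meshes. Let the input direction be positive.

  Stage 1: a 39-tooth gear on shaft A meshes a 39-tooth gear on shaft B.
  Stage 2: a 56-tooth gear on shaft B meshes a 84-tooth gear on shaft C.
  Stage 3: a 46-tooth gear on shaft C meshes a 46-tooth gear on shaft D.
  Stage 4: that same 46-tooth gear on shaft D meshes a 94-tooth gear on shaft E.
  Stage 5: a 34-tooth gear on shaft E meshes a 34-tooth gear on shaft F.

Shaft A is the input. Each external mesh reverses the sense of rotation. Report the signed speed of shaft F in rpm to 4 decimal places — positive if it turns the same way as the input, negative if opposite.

Stage 1 [39T→39T]: ω = 951.0000×39/39 = 951.0000 rpm, dir flips to −; running = −951.0000
Stage 2 [56T→84T]: ω = 951.0000×56/84 = 634.0000 rpm, dir flips to +; running = +634.0000
Stage 3 [46T→46T]: ω = 634.0000×46/46 = 634.0000 rpm, dir flips to −; running = −634.0000
Stage 4 [46T→94T]: ω = 634.0000×46/94 = 310.2553 rpm, dir flips to +; running = +310.2553
Stage 5 [34T→34T]: ω = 310.2553×34/34 = 310.2553 rpm, dir flips to −; running = −310.2553

-310.2553 rpm (opposite to input, |ω| = 310.2553 rpm)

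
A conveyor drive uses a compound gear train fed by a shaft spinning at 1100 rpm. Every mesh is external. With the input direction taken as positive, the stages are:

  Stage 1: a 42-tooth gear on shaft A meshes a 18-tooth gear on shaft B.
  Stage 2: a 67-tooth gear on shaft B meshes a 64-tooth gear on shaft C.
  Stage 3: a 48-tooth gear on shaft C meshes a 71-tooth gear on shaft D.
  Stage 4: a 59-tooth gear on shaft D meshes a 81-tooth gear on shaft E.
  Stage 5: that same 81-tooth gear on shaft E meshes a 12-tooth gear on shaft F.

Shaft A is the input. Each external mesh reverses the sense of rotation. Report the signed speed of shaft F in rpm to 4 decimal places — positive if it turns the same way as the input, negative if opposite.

Stage 1 [42T→18T]: ω = 1100.0000×42/18 = 2566.6667 rpm, dir flips to −; running = −2566.6667
Stage 2 [67T→64T]: ω = 2566.6667×67/64 = 2686.9792 rpm, dir flips to +; running = +2686.9792
Stage 3 [48T→71T]: ω = 2686.9792×48/71 = 1816.5493 rpm, dir flips to −; running = −1816.5493
Stage 4 [59T→81T]: ω = 1816.5493×59/81 = 1323.1655 rpm, dir flips to +; running = +1323.1655
Stage 5 [81T→12T]: ω = 1323.1655×81/12 = 8931.3674 rpm, dir flips to −; running = −8931.3674

-8931.3674 rpm (opposite to input, |ω| = 8931.3674 rpm)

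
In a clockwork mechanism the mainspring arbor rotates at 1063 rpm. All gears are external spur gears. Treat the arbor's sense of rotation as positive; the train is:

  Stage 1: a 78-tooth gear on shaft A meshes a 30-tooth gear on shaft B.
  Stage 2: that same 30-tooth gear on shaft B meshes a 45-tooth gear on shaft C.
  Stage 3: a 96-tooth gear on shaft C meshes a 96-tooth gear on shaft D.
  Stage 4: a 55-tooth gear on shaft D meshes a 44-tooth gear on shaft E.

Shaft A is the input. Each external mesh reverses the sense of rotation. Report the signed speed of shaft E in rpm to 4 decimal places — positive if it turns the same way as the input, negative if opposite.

Stage 1 [78T→30T]: ω = 1063.0000×78/30 = 2763.8000 rpm, dir flips to −; running = −2763.8000
Stage 2 [30T→45T]: ω = 2763.8000×30/45 = 1842.5333 rpm, dir flips to +; running = +1842.5333
Stage 3 [96T→96T]: ω = 1842.5333×96/96 = 1842.5333 rpm, dir flips to −; running = −1842.5333
Stage 4 [55T→44T]: ω = 1842.5333×55/44 = 2303.1667 rpm, dir flips to +; running = +2303.1667

+2303.1667 rpm (same as input, |ω| = 2303.1667 rpm)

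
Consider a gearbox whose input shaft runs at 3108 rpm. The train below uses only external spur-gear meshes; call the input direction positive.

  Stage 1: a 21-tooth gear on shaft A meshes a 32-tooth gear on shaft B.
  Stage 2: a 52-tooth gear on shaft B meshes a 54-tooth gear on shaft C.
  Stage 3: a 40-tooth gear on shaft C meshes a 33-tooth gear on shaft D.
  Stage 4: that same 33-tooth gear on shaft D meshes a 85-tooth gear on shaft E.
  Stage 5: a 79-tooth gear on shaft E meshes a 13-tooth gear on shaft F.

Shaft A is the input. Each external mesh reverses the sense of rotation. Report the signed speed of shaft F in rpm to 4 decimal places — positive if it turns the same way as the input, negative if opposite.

Stage 1 [21T→32T]: ω = 3108.0000×21/32 = 2039.6250 rpm, dir flips to −; running = −2039.6250
Stage 2 [52T→54T]: ω = 2039.6250×52/54 = 1964.0833 rpm, dir flips to +; running = +1964.0833
Stage 3 [40T→33T]: ω = 1964.0833×40/33 = 2380.7071 rpm, dir flips to −; running = −2380.7071
Stage 4 [33T→85T]: ω = 2380.7071×33/85 = 924.2745 rpm, dir flips to +; running = +924.2745
Stage 5 [79T→13T]: ω = 924.2745×79/13 = 5616.7451 rpm, dir flips to −; running = −5616.7451

-5616.7451 rpm (opposite to input, |ω| = 5616.7451 rpm)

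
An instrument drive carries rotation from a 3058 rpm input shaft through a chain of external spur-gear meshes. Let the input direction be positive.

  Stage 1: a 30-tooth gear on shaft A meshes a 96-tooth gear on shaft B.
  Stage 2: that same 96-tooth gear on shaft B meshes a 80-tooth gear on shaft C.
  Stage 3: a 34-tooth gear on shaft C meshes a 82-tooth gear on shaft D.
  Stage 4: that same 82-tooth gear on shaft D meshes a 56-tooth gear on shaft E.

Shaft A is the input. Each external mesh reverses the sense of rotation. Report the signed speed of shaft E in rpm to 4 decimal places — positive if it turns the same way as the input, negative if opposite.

+696.2411 rpm (same as input, |ω| = 696.2411 rpm)

Stage 1 [30T→96T]: ω = 3058.0000×30/96 = 955.6250 rpm, dir flips to −; running = −955.6250
Stage 2 [96T→80T]: ω = 955.6250×96/80 = 1146.7500 rpm, dir flips to +; running = +1146.7500
Stage 3 [34T→82T]: ω = 1146.7500×34/82 = 475.4817 rpm, dir flips to −; running = −475.4817
Stage 4 [82T→56T]: ω = 475.4817×82/56 = 696.2411 rpm, dir flips to +; running = +696.2411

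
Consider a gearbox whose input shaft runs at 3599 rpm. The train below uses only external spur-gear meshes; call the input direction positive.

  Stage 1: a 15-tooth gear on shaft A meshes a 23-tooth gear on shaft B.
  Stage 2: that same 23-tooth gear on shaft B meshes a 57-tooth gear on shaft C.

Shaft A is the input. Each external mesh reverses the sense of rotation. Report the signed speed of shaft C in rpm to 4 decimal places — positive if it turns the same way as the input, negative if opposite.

Stage 1 [15T→23T]: ω = 3599.0000×15/23 = 2347.1739 rpm, dir flips to −; running = −2347.1739
Stage 2 [23T→57T]: ω = 2347.1739×23/57 = 947.1053 rpm, dir flips to +; running = +947.1053

+947.1053 rpm (same as input, |ω| = 947.1053 rpm)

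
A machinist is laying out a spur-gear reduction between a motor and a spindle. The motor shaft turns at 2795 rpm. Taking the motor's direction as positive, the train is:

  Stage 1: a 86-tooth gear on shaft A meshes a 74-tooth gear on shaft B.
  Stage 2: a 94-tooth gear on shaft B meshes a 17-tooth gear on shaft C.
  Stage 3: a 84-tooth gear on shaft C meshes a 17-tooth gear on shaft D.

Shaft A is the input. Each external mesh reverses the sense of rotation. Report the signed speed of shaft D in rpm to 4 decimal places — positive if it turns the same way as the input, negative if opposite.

Stage 1 [86T→74T]: ω = 2795.0000×86/74 = 3248.2432 rpm, dir flips to −; running = −3248.2432
Stage 2 [94T→17T]: ω = 3248.2432×94/17 = 17960.8744 rpm, dir flips to +; running = +17960.8744
Stage 3 [84T→17T]: ω = 17960.8744×84/17 = 88747.8500 rpm, dir flips to −; running = −88747.8500

-88747.8500 rpm (opposite to input, |ω| = 88747.8500 rpm)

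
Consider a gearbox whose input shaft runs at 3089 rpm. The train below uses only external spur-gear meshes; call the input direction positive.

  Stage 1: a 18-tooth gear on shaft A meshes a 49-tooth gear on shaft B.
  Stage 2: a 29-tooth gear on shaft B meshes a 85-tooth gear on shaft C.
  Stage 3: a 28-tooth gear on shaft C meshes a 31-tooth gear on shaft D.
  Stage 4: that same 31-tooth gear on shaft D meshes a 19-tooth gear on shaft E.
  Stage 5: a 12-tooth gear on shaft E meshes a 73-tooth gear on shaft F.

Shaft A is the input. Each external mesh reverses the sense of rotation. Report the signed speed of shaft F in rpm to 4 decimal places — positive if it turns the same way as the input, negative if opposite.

-93.7856 rpm (opposite to input, |ω| = 93.7856 rpm)

Stage 1 [18T→49T]: ω = 3089.0000×18/49 = 1134.7347 rpm, dir flips to −; running = −1134.7347
Stage 2 [29T→85T]: ω = 1134.7347×29/85 = 387.1448 rpm, dir flips to +; running = +387.1448
Stage 3 [28T→31T]: ω = 387.1448×28/31 = 349.6792 rpm, dir flips to −; running = −349.6792
Stage 4 [31T→19T]: ω = 349.6792×31/19 = 570.5291 rpm, dir flips to +; running = +570.5291
Stage 5 [12T→73T]: ω = 570.5291×12/73 = 93.7856 rpm, dir flips to −; running = −93.7856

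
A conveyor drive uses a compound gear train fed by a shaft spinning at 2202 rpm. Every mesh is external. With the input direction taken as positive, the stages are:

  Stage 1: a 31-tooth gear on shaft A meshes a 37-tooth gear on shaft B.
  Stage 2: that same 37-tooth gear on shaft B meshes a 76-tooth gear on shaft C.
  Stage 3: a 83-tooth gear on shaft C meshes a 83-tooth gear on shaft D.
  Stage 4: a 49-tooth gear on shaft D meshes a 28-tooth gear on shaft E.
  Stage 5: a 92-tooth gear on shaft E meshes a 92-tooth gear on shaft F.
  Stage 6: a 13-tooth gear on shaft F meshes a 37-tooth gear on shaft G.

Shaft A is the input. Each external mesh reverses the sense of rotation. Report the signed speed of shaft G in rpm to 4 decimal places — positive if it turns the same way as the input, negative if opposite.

Stage 1 [31T→37T]: ω = 2202.0000×31/37 = 1844.9189 rpm, dir flips to −; running = −1844.9189
Stage 2 [37T→76T]: ω = 1844.9189×37/76 = 898.1842 rpm, dir flips to +; running = +898.1842
Stage 3 [83T→83T]: ω = 898.1842×83/83 = 898.1842 rpm, dir flips to −; running = −898.1842
Stage 4 [49T→28T]: ω = 898.1842×49/28 = 1571.8224 rpm, dir flips to +; running = +1571.8224
Stage 5 [92T→92T]: ω = 1571.8224×92/92 = 1571.8224 rpm, dir flips to −; running = −1571.8224
Stage 6 [13T→37T]: ω = 1571.8224×13/37 = 552.2619 rpm, dir flips to +; running = +552.2619

+552.2619 rpm (same as input, |ω| = 552.2619 rpm)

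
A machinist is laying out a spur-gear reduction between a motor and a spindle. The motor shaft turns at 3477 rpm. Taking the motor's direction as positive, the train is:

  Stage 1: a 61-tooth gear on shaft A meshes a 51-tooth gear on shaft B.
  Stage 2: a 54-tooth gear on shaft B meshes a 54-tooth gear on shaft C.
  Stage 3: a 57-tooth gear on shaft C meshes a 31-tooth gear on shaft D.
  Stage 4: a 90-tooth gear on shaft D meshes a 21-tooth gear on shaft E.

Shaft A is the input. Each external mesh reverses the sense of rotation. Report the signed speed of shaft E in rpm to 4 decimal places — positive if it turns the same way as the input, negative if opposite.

Stage 1 [61T→51T]: ω = 3477.0000×61/51 = 4158.7647 rpm, dir flips to −; running = −4158.7647
Stage 2 [54T→54T]: ω = 4158.7647×54/54 = 4158.7647 rpm, dir flips to +; running = +4158.7647
Stage 3 [57T→31T]: ω = 4158.7647×57/31 = 7646.7609 rpm, dir flips to −; running = −7646.7609
Stage 4 [90T→21T]: ω = 7646.7609×90/21 = 32771.8325 rpm, dir flips to +; running = +32771.8325

+32771.8325 rpm (same as input, |ω| = 32771.8325 rpm)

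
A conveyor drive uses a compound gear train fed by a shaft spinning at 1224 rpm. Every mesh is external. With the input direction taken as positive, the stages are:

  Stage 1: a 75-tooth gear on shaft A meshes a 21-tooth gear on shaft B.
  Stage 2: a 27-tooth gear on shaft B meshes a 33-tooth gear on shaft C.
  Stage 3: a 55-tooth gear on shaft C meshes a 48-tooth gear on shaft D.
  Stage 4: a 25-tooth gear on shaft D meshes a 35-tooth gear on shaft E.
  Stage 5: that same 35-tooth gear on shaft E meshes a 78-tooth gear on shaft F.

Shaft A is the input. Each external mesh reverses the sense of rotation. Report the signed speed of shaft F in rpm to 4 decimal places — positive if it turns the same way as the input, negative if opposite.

Stage 1 [75T→21T]: ω = 1224.0000×75/21 = 4371.4286 rpm, dir flips to −; running = −4371.4286
Stage 2 [27T→33T]: ω = 4371.4286×27/33 = 3576.6234 rpm, dir flips to +; running = +3576.6234
Stage 3 [55T→48T]: ω = 3576.6234×55/48 = 4098.2143 rpm, dir flips to −; running = −4098.2143
Stage 4 [25T→35T]: ω = 4098.2143×25/35 = 2927.2959 rpm, dir flips to +; running = +2927.2959
Stage 5 [35T→78T]: ω = 2927.2959×35/78 = 1313.5302 rpm, dir flips to −; running = −1313.5302

-1313.5302 rpm (opposite to input, |ω| = 1313.5302 rpm)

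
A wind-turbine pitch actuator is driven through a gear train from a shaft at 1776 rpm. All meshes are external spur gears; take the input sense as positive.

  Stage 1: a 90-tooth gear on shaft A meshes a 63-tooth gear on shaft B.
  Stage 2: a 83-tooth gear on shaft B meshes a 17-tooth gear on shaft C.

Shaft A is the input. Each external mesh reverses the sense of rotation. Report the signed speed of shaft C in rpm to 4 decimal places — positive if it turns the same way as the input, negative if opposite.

Stage 1 [90T→63T]: ω = 1776.0000×90/63 = 2537.1429 rpm, dir flips to −; running = −2537.1429
Stage 2 [83T→17T]: ω = 2537.1429×83/17 = 12387.2269 rpm, dir flips to +; running = +12387.2269

+12387.2269 rpm (same as input, |ω| = 12387.2269 rpm)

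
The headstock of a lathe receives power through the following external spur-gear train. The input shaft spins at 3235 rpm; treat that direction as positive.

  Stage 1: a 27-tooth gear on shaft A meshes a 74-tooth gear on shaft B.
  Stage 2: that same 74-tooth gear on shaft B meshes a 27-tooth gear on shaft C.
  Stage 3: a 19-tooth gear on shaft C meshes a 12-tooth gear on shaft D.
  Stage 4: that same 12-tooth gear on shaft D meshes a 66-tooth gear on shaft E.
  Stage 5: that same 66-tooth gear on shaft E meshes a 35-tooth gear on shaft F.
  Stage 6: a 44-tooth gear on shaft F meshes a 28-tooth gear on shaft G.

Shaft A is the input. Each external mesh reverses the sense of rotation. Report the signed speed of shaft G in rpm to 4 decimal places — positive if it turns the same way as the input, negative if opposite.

Stage 1 [27T→74T]: ω = 3235.0000×27/74 = 1180.3378 rpm, dir flips to −; running = −1180.3378
Stage 2 [74T→27T]: ω = 1180.3378×74/27 = 3235.0000 rpm, dir flips to +; running = +3235.0000
Stage 3 [19T→12T]: ω = 3235.0000×19/12 = 5122.0833 rpm, dir flips to −; running = −5122.0833
Stage 4 [12T→66T]: ω = 5122.0833×12/66 = 931.2879 rpm, dir flips to +; running = +931.2879
Stage 5 [66T→35T]: ω = 931.2879×66/35 = 1756.1429 rpm, dir flips to −; running = −1756.1429
Stage 6 [44T→28T]: ω = 1756.1429×44/28 = 2759.6531 rpm, dir flips to +; running = +2759.6531

+2759.6531 rpm (same as input, |ω| = 2759.6531 rpm)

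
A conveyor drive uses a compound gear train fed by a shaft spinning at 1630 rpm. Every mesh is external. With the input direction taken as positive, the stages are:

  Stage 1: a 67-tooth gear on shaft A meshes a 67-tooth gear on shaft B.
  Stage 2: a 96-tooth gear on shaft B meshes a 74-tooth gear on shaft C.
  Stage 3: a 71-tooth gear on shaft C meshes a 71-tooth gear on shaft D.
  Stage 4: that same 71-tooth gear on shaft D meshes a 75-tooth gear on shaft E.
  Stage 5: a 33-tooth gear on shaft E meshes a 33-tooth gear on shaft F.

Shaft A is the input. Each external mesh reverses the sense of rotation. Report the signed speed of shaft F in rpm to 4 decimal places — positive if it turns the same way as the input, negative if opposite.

-2001.8162 rpm (opposite to input, |ω| = 2001.8162 rpm)

Stage 1 [67T→67T]: ω = 1630.0000×67/67 = 1630.0000 rpm, dir flips to −; running = −1630.0000
Stage 2 [96T→74T]: ω = 1630.0000×96/74 = 2114.5946 rpm, dir flips to +; running = +2114.5946
Stage 3 [71T→71T]: ω = 2114.5946×71/71 = 2114.5946 rpm, dir flips to −; running = −2114.5946
Stage 4 [71T→75T]: ω = 2114.5946×71/75 = 2001.8162 rpm, dir flips to +; running = +2001.8162
Stage 5 [33T→33T]: ω = 2001.8162×33/33 = 2001.8162 rpm, dir flips to −; running = −2001.8162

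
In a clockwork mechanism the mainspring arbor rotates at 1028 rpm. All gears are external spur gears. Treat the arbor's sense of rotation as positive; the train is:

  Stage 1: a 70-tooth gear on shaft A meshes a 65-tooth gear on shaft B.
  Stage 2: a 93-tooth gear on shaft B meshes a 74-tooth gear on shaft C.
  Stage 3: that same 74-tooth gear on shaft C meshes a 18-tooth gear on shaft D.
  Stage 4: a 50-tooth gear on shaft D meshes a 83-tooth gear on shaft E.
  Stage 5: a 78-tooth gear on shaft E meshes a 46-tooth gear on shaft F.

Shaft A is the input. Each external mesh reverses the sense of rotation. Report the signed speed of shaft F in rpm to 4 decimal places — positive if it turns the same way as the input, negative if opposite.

Stage 1 [70T→65T]: ω = 1028.0000×70/65 = 1107.0769 rpm, dir flips to −; running = −1107.0769
Stage 2 [93T→74T]: ω = 1107.0769×93/74 = 1391.3264 rpm, dir flips to +; running = +1391.3264
Stage 3 [74T→18T]: ω = 1391.3264×74/18 = 5719.8974 rpm, dir flips to −; running = −5719.8974
Stage 4 [50T→83T]: ω = 5719.8974×50/83 = 3445.7213 rpm, dir flips to +; running = +3445.7213
Stage 5 [78T→46T]: ω = 3445.7213×78/46 = 5842.7449 rpm, dir flips to −; running = −5842.7449

-5842.7449 rpm (opposite to input, |ω| = 5842.7449 rpm)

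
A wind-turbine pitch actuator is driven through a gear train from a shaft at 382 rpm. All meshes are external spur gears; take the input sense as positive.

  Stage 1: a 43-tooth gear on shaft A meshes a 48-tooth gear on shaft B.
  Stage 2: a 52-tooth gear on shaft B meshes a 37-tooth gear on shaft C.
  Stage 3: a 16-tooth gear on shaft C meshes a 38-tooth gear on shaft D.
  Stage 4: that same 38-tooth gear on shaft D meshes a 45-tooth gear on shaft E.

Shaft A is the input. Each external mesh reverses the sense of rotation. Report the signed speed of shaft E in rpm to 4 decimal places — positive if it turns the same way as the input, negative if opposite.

Stage 1 [43T→48T]: ω = 382.0000×43/48 = 342.2083 rpm, dir flips to −; running = −342.2083
Stage 2 [52T→37T]: ω = 342.2083×52/37 = 480.9414 rpm, dir flips to +; running = +480.9414
Stage 3 [16T→38T]: ω = 480.9414×16/38 = 202.5017 rpm, dir flips to −; running = −202.5017
Stage 4 [38T→45T]: ω = 202.5017×38/45 = 171.0014 rpm, dir flips to +; running = +171.0014

+171.0014 rpm (same as input, |ω| = 171.0014 rpm)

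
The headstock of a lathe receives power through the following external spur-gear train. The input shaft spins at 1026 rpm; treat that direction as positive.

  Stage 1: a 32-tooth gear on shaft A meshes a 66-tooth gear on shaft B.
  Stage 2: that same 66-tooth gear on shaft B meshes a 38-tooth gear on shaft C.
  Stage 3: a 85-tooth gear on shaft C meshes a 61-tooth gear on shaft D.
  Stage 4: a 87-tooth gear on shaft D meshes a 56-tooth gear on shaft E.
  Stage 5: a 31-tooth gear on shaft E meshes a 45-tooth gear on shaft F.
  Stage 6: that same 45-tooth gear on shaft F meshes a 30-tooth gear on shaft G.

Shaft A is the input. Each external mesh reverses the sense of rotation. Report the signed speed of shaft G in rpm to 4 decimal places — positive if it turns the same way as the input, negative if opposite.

Stage 1 [32T→66T]: ω = 1026.0000×32/66 = 497.4545 rpm, dir flips to −; running = −497.4545
Stage 2 [66T→38T]: ω = 497.4545×66/38 = 864.0000 rpm, dir flips to +; running = +864.0000
Stage 3 [85T→61T]: ω = 864.0000×85/61 = 1203.9344 rpm, dir flips to −; running = −1203.9344
Stage 4 [87T→56T]: ω = 1203.9344×87/56 = 1870.3981 rpm, dir flips to +; running = +1870.3981
Stage 5 [31T→45T]: ω = 1870.3981×31/45 = 1288.4965 rpm, dir flips to −; running = −1288.4965
Stage 6 [45T→30T]: ω = 1288.4965×45/30 = 1932.7447 rpm, dir flips to +; running = +1932.7447

+1932.7447 rpm (same as input, |ω| = 1932.7447 rpm)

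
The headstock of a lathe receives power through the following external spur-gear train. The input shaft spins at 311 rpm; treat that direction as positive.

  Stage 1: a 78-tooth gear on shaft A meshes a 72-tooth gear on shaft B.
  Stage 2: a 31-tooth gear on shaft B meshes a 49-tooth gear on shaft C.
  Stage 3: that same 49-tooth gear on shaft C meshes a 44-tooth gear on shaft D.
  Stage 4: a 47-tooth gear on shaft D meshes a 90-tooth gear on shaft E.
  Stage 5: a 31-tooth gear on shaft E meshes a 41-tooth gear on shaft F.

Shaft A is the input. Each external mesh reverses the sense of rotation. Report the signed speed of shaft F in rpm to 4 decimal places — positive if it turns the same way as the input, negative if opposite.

Stage 1 [78T→72T]: ω = 311.0000×78/72 = 336.9167 rpm, dir flips to −; running = −336.9167
Stage 2 [31T→49T]: ω = 336.9167×31/49 = 213.1514 rpm, dir flips to +; running = +213.1514
Stage 3 [49T→44T]: ω = 213.1514×49/44 = 237.3731 rpm, dir flips to −; running = −237.3731
Stage 4 [47T→90T]: ω = 237.3731×47/90 = 123.9615 rpm, dir flips to +; running = +123.9615
Stage 5 [31T→41T]: ω = 123.9615×31/41 = 93.7270 rpm, dir flips to −; running = −93.7270

-93.7270 rpm (opposite to input, |ω| = 93.7270 rpm)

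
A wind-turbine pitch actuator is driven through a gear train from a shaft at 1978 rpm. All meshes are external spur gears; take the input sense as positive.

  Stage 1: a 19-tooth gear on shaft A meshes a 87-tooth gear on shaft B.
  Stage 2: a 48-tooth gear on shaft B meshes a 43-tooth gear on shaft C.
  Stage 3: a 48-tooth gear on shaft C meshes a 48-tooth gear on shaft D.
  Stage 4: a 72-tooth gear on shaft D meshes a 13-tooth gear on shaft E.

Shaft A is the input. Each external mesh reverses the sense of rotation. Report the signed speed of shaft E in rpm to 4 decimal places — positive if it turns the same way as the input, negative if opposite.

Stage 1 [19T→87T]: ω = 1978.0000×19/87 = 431.9770 rpm, dir flips to −; running = −431.9770
Stage 2 [48T→43T]: ω = 431.9770×48/43 = 482.2069 rpm, dir flips to +; running = +482.2069
Stage 3 [48T→48T]: ω = 482.2069×48/48 = 482.2069 rpm, dir flips to −; running = −482.2069
Stage 4 [72T→13T]: ω = 482.2069×72/13 = 2670.6844 rpm, dir flips to +; running = +2670.6844

+2670.6844 rpm (same as input, |ω| = 2670.6844 rpm)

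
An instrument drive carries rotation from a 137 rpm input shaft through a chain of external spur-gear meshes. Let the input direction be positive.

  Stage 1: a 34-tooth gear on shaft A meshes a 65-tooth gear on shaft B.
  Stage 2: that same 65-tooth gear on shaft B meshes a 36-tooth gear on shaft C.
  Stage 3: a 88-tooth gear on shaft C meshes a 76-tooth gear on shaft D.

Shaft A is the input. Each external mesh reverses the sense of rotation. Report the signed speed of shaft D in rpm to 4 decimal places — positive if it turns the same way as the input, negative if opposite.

-149.8187 rpm (opposite to input, |ω| = 149.8187 rpm)

Stage 1 [34T→65T]: ω = 137.0000×34/65 = 71.6615 rpm, dir flips to −; running = −71.6615
Stage 2 [65T→36T]: ω = 71.6615×65/36 = 129.3889 rpm, dir flips to +; running = +129.3889
Stage 3 [88T→76T]: ω = 129.3889×88/76 = 149.8187 rpm, dir flips to −; running = −149.8187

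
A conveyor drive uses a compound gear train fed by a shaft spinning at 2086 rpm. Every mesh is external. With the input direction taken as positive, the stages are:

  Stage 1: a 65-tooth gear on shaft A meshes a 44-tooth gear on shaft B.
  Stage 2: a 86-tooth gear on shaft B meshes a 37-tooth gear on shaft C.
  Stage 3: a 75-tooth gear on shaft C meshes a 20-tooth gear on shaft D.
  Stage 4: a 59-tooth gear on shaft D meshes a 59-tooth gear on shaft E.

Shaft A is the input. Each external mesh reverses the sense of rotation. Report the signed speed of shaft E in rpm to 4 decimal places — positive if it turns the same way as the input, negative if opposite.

Stage 1 [65T→44T]: ω = 2086.0000×65/44 = 3081.5909 rpm, dir flips to −; running = −3081.5909
Stage 2 [86T→37T]: ω = 3081.5909×86/37 = 7162.6167 rpm, dir flips to +; running = +7162.6167
Stage 3 [75T→20T]: ω = 7162.6167×75/20 = 26859.8127 rpm, dir flips to −; running = −26859.8127
Stage 4 [59T→59T]: ω = 26859.8127×59/59 = 26859.8127 rpm, dir flips to +; running = +26859.8127

+26859.8127 rpm (same as input, |ω| = 26859.8127 rpm)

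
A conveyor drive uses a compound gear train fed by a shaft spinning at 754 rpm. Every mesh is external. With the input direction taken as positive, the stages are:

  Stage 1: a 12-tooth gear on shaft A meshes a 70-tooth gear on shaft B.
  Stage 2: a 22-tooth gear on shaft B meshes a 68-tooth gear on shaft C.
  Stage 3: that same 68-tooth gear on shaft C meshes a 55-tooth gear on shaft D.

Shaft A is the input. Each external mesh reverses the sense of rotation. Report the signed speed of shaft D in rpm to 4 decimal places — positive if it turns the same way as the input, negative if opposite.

-51.7029 rpm (opposite to input, |ω| = 51.7029 rpm)

Stage 1 [12T→70T]: ω = 754.0000×12/70 = 129.2571 rpm, dir flips to −; running = −129.2571
Stage 2 [22T→68T]: ω = 129.2571×22/68 = 41.8185 rpm, dir flips to +; running = +41.8185
Stage 3 [68T→55T]: ω = 41.8185×68/55 = 51.7029 rpm, dir flips to −; running = −51.7029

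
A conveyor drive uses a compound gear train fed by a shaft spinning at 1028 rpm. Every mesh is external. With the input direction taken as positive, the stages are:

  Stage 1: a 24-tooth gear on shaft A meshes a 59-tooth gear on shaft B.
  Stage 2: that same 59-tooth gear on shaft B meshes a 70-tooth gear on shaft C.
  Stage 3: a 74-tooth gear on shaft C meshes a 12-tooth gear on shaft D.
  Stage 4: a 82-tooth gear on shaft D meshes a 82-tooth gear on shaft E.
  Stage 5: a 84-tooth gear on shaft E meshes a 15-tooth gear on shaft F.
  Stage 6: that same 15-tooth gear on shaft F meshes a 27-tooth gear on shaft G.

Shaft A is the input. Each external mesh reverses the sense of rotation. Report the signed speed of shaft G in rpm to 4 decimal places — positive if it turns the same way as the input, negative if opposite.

+6761.9556 rpm (same as input, |ω| = 6761.9556 rpm)

Stage 1 [24T→59T]: ω = 1028.0000×24/59 = 418.1695 rpm, dir flips to −; running = −418.1695
Stage 2 [59T→70T]: ω = 418.1695×59/70 = 352.4571 rpm, dir flips to +; running = +352.4571
Stage 3 [74T→12T]: ω = 352.4571×74/12 = 2173.4857 rpm, dir flips to −; running = −2173.4857
Stage 4 [82T→82T]: ω = 2173.4857×82/82 = 2173.4857 rpm, dir flips to +; running = +2173.4857
Stage 5 [84T→15T]: ω = 2173.4857×84/15 = 12171.5200 rpm, dir flips to −; running = −12171.5200
Stage 6 [15T→27T]: ω = 12171.5200×15/27 = 6761.9556 rpm, dir flips to +; running = +6761.9556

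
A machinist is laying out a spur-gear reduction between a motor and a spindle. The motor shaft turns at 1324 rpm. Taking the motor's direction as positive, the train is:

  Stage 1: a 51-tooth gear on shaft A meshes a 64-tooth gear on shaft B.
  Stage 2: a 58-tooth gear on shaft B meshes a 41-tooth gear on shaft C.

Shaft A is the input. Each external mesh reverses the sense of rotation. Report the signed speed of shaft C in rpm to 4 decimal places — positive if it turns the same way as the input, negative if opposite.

Stage 1 [51T→64T]: ω = 1324.0000×51/64 = 1055.0625 rpm, dir flips to −; running = −1055.0625
Stage 2 [58T→41T]: ω = 1055.0625×58/41 = 1492.5274 rpm, dir flips to +; running = +1492.5274

+1492.5274 rpm (same as input, |ω| = 1492.5274 rpm)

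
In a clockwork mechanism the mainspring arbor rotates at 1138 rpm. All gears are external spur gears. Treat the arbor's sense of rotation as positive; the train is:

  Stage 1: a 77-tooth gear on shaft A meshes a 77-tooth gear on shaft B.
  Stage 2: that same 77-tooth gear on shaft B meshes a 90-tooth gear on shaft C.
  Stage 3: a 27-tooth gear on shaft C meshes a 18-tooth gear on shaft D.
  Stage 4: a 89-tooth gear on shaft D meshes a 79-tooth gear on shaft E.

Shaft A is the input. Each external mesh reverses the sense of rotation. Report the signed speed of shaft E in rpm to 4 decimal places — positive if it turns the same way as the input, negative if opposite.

+1645.2983 rpm (same as input, |ω| = 1645.2983 rpm)

Stage 1 [77T→77T]: ω = 1138.0000×77/77 = 1138.0000 rpm, dir flips to −; running = −1138.0000
Stage 2 [77T→90T]: ω = 1138.0000×77/90 = 973.6222 rpm, dir flips to +; running = +973.6222
Stage 3 [27T→18T]: ω = 973.6222×27/18 = 1460.4333 rpm, dir flips to −; running = −1460.4333
Stage 4 [89T→79T]: ω = 1460.4333×89/79 = 1645.2983 rpm, dir flips to +; running = +1645.2983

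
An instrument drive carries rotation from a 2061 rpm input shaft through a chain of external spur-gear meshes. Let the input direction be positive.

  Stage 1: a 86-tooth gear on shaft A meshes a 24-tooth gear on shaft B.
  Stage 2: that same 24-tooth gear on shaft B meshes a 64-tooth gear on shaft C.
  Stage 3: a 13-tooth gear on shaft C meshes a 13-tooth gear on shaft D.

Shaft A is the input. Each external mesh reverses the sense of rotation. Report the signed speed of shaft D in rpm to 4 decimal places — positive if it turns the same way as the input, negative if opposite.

-2769.4688 rpm (opposite to input, |ω| = 2769.4688 rpm)

Stage 1 [86T→24T]: ω = 2061.0000×86/24 = 7385.2500 rpm, dir flips to −; running = −7385.2500
Stage 2 [24T→64T]: ω = 7385.2500×24/64 = 2769.4688 rpm, dir flips to +; running = +2769.4688
Stage 3 [13T→13T]: ω = 2769.4688×13/13 = 2769.4688 rpm, dir flips to −; running = −2769.4688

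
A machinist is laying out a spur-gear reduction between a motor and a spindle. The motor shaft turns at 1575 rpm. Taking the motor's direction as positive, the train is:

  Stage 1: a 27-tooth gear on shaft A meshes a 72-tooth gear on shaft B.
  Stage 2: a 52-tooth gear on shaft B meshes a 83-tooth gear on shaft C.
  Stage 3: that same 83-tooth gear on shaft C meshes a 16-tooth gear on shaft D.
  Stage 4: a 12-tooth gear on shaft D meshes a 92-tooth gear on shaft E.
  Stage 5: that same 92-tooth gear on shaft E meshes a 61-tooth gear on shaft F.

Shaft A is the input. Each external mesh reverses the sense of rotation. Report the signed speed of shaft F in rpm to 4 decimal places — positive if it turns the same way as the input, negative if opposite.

-377.6127 rpm (opposite to input, |ω| = 377.6127 rpm)

Stage 1 [27T→72T]: ω = 1575.0000×27/72 = 590.6250 rpm, dir flips to −; running = −590.6250
Stage 2 [52T→83T]: ω = 590.6250×52/83 = 370.0301 rpm, dir flips to +; running = +370.0301
Stage 3 [83T→16T]: ω = 370.0301×83/16 = 1919.5312 rpm, dir flips to −; running = −1919.5312
Stage 4 [12T→92T]: ω = 1919.5312×12/92 = 250.3736 rpm, dir flips to +; running = +250.3736
Stage 5 [92T→61T]: ω = 250.3736×92/61 = 377.6127 rpm, dir flips to −; running = −377.6127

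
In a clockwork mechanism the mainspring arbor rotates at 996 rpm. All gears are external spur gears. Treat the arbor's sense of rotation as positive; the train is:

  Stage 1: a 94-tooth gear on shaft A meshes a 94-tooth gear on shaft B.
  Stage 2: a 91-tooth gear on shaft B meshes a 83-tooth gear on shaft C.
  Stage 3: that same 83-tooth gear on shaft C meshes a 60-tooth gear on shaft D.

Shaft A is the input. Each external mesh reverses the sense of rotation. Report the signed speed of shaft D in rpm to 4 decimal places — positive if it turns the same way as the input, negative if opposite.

Stage 1 [94T→94T]: ω = 996.0000×94/94 = 996.0000 rpm, dir flips to −; running = −996.0000
Stage 2 [91T→83T]: ω = 996.0000×91/83 = 1092.0000 rpm, dir flips to +; running = +1092.0000
Stage 3 [83T→60T]: ω = 1092.0000×83/60 = 1510.6000 rpm, dir flips to −; running = −1510.6000

-1510.6000 rpm (opposite to input, |ω| = 1510.6000 rpm)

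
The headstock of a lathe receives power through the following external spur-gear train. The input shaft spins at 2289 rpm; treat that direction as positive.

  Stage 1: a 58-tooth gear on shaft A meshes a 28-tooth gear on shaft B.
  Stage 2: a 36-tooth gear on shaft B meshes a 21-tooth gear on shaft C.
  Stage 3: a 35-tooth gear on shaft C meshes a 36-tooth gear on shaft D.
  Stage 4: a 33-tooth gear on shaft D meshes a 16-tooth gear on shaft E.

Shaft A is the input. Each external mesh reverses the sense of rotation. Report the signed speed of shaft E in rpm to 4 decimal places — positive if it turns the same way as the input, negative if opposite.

Stage 1 [58T→28T]: ω = 2289.0000×58/28 = 4741.5000 rpm, dir flips to −; running = −4741.5000
Stage 2 [36T→21T]: ω = 4741.5000×36/21 = 8128.2857 rpm, dir flips to +; running = +8128.2857
Stage 3 [35T→36T]: ω = 8128.2857×35/36 = 7902.5000 rpm, dir flips to −; running = −7902.5000
Stage 4 [33T→16T]: ω = 7902.5000×33/16 = 16298.9062 rpm, dir flips to +; running = +16298.9062

+16298.9062 rpm (same as input, |ω| = 16298.9062 rpm)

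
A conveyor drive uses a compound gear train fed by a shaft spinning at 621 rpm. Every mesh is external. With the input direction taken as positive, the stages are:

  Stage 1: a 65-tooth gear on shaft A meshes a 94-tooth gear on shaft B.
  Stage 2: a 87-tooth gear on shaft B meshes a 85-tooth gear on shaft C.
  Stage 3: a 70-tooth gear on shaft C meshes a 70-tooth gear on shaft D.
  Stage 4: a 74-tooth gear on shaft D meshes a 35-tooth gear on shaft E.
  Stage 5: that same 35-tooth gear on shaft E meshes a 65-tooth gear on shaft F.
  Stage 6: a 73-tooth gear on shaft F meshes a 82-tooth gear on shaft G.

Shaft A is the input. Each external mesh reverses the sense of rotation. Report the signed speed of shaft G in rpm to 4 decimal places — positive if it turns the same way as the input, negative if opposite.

Stage 1 [65T→94T]: ω = 621.0000×65/94 = 429.4149 rpm, dir flips to −; running = −429.4149
Stage 2 [87T→85T]: ω = 429.4149×87/85 = 439.5188 rpm, dir flips to +; running = +439.5188
Stage 3 [70T→70T]: ω = 439.5188×70/70 = 439.5188 rpm, dir flips to −; running = −439.5188
Stage 4 [74T→35T]: ω = 439.5188×74/35 = 929.2683 rpm, dir flips to +; running = +929.2683
Stage 5 [35T→65T]: ω = 929.2683×35/65 = 500.3752 rpm, dir flips to −; running = −500.3752
Stage 6 [73T→82T]: ω = 500.3752×73/82 = 445.4560 rpm, dir flips to +; running = +445.4560

+445.4560 rpm (same as input, |ω| = 445.4560 rpm)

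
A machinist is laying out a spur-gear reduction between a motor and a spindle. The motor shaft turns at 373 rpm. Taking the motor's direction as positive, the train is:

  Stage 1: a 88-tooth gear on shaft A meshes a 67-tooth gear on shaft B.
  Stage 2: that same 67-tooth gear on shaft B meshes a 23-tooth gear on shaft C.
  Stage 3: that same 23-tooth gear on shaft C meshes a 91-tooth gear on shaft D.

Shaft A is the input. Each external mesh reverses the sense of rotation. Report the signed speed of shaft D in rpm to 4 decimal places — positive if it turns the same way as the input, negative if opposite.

-360.7033 rpm (opposite to input, |ω| = 360.7033 rpm)

Stage 1 [88T→67T]: ω = 373.0000×88/67 = 489.9104 rpm, dir flips to −; running = −489.9104
Stage 2 [67T→23T]: ω = 489.9104×67/23 = 1427.1304 rpm, dir flips to +; running = +1427.1304
Stage 3 [23T→91T]: ω = 1427.1304×23/91 = 360.7033 rpm, dir flips to −; running = −360.7033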